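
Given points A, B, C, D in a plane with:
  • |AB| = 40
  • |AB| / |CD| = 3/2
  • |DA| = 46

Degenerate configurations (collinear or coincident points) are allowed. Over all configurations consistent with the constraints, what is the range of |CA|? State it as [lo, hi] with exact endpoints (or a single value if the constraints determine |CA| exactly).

|CA| ∈ [58/3, 218/3]  (≈ [19.3333, 72.6667])

|AB| ∈ {40}
|AD| ∈ {46}
|CD| ∈ {80/3}
|BD| ∈ [6, 86]
|AC| ∈ [58/3, 218/3]
|BC| ∈ [0, 338/3]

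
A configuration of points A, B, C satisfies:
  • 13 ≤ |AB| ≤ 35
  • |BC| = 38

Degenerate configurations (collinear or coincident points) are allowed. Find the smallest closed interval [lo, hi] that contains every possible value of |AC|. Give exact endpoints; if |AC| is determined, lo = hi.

|AB| ∈ [13, 35]
|BC| ∈ {38}
|AC| ∈ [3, 73]

|AC| ∈ [3, 73]  (≈ [3.0000, 73.0000])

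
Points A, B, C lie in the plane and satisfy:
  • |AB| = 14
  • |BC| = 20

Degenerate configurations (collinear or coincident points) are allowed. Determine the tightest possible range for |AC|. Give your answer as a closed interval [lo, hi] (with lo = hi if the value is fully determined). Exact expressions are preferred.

|AB| ∈ {14}
|BC| ∈ {20}
|AC| ∈ [6, 34]

|AC| ∈ [6, 34]  (≈ [6.0000, 34.0000])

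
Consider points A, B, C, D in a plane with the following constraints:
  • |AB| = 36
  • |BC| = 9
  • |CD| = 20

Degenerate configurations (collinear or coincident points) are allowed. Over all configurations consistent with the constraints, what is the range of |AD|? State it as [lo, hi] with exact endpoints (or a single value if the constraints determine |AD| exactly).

|AD| ∈ [7, 65]  (≈ [7.0000, 65.0000])

|AB| ∈ {36}
|BC| ∈ {9}
|CD| ∈ {20}
|AC| ∈ [27, 45]
|BD| ∈ [11, 29]
|AD| ∈ [7, 65]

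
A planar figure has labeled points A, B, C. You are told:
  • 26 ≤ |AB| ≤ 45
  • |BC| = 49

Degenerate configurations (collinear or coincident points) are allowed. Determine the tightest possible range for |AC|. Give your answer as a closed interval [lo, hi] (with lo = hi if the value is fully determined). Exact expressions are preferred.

|AC| ∈ [4, 94]  (≈ [4.0000, 94.0000])

|AB| ∈ [26, 45]
|BC| ∈ {49}
|AC| ∈ [4, 94]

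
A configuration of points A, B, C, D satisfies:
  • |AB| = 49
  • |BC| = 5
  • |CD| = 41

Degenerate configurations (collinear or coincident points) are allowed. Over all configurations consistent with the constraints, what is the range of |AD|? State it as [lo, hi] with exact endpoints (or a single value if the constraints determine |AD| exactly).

|AB| ∈ {49}
|BC| ∈ {5}
|CD| ∈ {41}
|AC| ∈ [44, 54]
|BD| ∈ [36, 46]
|AD| ∈ [3, 95]

|AD| ∈ [3, 95]  (≈ [3.0000, 95.0000])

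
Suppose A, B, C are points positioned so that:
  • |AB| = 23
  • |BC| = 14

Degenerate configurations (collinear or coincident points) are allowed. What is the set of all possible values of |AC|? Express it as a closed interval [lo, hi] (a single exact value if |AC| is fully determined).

|AB| ∈ {23}
|BC| ∈ {14}
|AC| ∈ [9, 37]

|AC| ∈ [9, 37]  (≈ [9.0000, 37.0000])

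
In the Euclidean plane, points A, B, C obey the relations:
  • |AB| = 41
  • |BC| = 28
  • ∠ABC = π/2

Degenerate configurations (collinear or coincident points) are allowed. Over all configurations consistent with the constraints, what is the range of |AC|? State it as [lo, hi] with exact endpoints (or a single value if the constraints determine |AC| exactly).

|AC| = √(2465)  (≈ 49.6488)

|AB| ∈ {41}
|BC| ∈ {28}
|AC| ∈ {√(2465)}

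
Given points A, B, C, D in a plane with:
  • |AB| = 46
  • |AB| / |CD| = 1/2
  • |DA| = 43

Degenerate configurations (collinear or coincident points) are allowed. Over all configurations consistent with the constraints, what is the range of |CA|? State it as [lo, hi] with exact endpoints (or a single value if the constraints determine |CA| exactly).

|CA| ∈ [49, 135]  (≈ [49.0000, 135.0000])

|AB| ∈ {46}
|AD| ∈ {43}
|CD| ∈ {92}
|BD| ∈ [3, 89]
|AC| ∈ [49, 135]
|BC| ∈ [3, 181]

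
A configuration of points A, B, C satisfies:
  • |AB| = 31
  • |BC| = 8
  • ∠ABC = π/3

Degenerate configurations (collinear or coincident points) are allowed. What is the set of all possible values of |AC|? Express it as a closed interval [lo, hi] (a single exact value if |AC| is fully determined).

|AC| = √(777)  (≈ 27.8747)

|AB| ∈ {31}
|BC| ∈ {8}
|AC| ∈ {√(777)}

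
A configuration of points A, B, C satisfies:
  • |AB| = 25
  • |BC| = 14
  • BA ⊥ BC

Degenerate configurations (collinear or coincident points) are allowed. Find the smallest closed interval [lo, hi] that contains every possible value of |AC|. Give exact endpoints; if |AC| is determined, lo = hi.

|AC| = √(821)  (≈ 28.6531)

|AB| ∈ {25}
|BC| ∈ {14}
|AC| ∈ {√(821)}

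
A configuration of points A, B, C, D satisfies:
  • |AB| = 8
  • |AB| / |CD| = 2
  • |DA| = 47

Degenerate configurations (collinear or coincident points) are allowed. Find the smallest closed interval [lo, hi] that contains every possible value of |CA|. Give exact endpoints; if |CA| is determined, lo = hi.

|CA| ∈ [43, 51]  (≈ [43.0000, 51.0000])

|AB| ∈ {8}
|AD| ∈ {47}
|CD| ∈ {4}
|BD| ∈ [39, 55]
|AC| ∈ [43, 51]
|BC| ∈ [35, 59]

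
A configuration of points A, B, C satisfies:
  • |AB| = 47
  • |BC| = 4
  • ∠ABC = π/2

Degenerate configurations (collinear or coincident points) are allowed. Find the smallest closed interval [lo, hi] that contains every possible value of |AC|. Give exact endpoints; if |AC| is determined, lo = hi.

|AB| ∈ {47}
|BC| ∈ {4}
|AC| ∈ {5·√(89)}

|AC| = 5·√(89)  (≈ 47.1699)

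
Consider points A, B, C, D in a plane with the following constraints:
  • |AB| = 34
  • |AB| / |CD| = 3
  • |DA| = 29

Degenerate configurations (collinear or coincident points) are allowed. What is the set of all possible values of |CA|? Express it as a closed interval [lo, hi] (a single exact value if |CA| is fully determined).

|AB| ∈ {34}
|AD| ∈ {29}
|CD| ∈ {34/3}
|BD| ∈ [5, 63]
|AC| ∈ [53/3, 121/3]
|BC| ∈ [0, 223/3]

|CA| ∈ [53/3, 121/3]  (≈ [17.6667, 40.3333])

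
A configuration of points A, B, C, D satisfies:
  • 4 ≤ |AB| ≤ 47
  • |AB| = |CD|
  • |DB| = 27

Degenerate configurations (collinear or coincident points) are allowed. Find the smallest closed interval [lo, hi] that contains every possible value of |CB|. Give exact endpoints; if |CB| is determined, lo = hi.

|AB| ∈ [4, 47]
|BD| ∈ {27}
|CD| ∈ [4, 47]
|AD| ∈ [0, 74]
|BC| ∈ [0, 74]
|AC| ∈ [0, 121]

|CB| ∈ [0, 74]  (≈ [0.0000, 74.0000])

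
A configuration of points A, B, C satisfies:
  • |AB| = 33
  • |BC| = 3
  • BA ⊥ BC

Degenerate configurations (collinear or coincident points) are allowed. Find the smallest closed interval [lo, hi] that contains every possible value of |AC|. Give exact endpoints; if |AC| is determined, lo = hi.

|AB| ∈ {33}
|BC| ∈ {3}
|AC| ∈ {3·√(122)}

|AC| = 3·√(122)  (≈ 33.1361)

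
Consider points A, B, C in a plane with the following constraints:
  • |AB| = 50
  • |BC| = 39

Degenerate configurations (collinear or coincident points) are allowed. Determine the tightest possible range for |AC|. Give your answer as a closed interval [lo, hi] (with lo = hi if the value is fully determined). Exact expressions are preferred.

|AB| ∈ {50}
|BC| ∈ {39}
|AC| ∈ [11, 89]

|AC| ∈ [11, 89]  (≈ [11.0000, 89.0000])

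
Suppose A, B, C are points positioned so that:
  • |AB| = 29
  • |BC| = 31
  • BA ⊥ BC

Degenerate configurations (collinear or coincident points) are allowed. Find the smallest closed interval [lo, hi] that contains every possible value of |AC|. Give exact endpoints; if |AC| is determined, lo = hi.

|AB| ∈ {29}
|BC| ∈ {31}
|AC| ∈ {√(1802)}

|AC| = √(1802)  (≈ 42.4500)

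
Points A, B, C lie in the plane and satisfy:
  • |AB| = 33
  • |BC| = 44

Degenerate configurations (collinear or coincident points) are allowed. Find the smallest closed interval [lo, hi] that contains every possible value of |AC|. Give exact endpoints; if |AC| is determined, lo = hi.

|AC| ∈ [11, 77]  (≈ [11.0000, 77.0000])

|AB| ∈ {33}
|BC| ∈ {44}
|AC| ∈ [11, 77]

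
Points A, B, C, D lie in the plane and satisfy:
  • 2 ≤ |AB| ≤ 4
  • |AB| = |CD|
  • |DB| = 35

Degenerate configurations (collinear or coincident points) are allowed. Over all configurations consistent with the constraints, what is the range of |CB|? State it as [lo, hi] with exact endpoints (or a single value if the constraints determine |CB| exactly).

|AB| ∈ [2, 4]
|BD| ∈ {35}
|CD| ∈ [2, 4]
|AD| ∈ [31, 39]
|BC| ∈ [31, 39]
|AC| ∈ [27, 43]

|CB| ∈ [31, 39]  (≈ [31.0000, 39.0000])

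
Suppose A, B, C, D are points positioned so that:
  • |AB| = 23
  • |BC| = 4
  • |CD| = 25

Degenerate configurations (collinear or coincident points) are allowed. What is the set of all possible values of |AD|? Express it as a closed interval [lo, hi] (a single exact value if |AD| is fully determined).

|AB| ∈ {23}
|BC| ∈ {4}
|CD| ∈ {25}
|AC| ∈ [19, 27]
|BD| ∈ [21, 29]
|AD| ∈ [0, 52]

|AD| ∈ [0, 52]  (≈ [0.0000, 52.0000])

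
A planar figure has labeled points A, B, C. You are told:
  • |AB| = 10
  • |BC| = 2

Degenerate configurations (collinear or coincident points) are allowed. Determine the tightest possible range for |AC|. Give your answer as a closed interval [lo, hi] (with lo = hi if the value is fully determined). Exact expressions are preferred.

|AC| ∈ [8, 12]  (≈ [8.0000, 12.0000])

|AB| ∈ {10}
|BC| ∈ {2}
|AC| ∈ [8, 12]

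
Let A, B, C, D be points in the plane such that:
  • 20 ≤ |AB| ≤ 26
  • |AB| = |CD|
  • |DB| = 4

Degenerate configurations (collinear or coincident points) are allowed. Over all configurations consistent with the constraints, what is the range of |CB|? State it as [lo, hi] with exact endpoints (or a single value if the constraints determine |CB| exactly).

|AB| ∈ [20, 26]
|BD| ∈ {4}
|CD| ∈ [20, 26]
|AD| ∈ [16, 30]
|BC| ∈ [16, 30]
|AC| ∈ [0, 56]

|CB| ∈ [16, 30]  (≈ [16.0000, 30.0000])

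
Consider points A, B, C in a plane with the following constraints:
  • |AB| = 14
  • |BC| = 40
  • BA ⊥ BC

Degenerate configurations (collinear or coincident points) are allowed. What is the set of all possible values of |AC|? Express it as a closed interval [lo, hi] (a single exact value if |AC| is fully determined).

|AC| = 2·√(449)  (≈ 42.3792)

|AB| ∈ {14}
|BC| ∈ {40}
|AC| ∈ {2·√(449)}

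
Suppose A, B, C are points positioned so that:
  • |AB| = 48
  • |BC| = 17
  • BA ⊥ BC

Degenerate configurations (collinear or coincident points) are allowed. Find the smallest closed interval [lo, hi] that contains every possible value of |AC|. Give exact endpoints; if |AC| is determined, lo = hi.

|AC| = √(2593)  (≈ 50.9215)

|AB| ∈ {48}
|BC| ∈ {17}
|AC| ∈ {√(2593)}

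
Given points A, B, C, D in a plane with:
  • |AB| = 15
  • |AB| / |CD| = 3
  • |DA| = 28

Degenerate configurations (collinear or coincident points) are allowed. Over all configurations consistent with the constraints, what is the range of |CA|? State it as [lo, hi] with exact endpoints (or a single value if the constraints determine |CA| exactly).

|CA| ∈ [23, 33]  (≈ [23.0000, 33.0000])

|AB| ∈ {15}
|AD| ∈ {28}
|CD| ∈ {5}
|BD| ∈ [13, 43]
|AC| ∈ [23, 33]
|BC| ∈ [8, 48]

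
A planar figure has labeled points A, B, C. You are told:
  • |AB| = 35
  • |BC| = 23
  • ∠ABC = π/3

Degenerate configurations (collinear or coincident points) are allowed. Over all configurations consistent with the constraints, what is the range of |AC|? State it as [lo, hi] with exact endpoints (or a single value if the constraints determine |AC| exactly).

|AB| ∈ {35}
|BC| ∈ {23}
|AC| ∈ {√(949)}

|AC| = √(949)  (≈ 30.8058)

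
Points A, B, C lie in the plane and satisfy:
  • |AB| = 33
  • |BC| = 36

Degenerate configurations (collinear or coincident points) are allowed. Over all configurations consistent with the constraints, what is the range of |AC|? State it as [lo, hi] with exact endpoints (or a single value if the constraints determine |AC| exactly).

|AC| ∈ [3, 69]  (≈ [3.0000, 69.0000])

|AB| ∈ {33}
|BC| ∈ {36}
|AC| ∈ [3, 69]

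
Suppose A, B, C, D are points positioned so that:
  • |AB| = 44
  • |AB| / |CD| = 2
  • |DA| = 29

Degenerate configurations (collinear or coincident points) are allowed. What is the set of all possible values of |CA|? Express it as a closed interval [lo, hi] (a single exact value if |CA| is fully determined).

|AB| ∈ {44}
|AD| ∈ {29}
|CD| ∈ {22}
|BD| ∈ [15, 73]
|AC| ∈ [7, 51]
|BC| ∈ [0, 95]

|CA| ∈ [7, 51]  (≈ [7.0000, 51.0000])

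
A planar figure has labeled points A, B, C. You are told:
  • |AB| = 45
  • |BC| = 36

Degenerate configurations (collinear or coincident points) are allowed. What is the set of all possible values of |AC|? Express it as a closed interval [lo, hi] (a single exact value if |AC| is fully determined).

|AC| ∈ [9, 81]  (≈ [9.0000, 81.0000])

|AB| ∈ {45}
|BC| ∈ {36}
|AC| ∈ [9, 81]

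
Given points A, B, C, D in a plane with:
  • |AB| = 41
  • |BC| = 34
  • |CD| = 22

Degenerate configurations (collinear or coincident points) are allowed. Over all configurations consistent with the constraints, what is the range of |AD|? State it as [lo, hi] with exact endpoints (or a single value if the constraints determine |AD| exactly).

|AB| ∈ {41}
|BC| ∈ {34}
|CD| ∈ {22}
|AC| ∈ [7, 75]
|BD| ∈ [12, 56]
|AD| ∈ [0, 97]

|AD| ∈ [0, 97]  (≈ [0.0000, 97.0000])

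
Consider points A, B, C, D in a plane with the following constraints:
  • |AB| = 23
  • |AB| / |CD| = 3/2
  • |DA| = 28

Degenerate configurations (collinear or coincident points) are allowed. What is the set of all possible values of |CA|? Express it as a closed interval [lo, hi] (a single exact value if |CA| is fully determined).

|CA| ∈ [38/3, 130/3]  (≈ [12.6667, 43.3333])

|AB| ∈ {23}
|AD| ∈ {28}
|CD| ∈ {46/3}
|BD| ∈ [5, 51]
|AC| ∈ [38/3, 130/3]
|BC| ∈ [0, 199/3]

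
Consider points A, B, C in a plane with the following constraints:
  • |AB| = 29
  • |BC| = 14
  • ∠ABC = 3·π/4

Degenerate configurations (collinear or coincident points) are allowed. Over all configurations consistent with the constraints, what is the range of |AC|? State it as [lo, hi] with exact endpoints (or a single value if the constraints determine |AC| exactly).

|AB| ∈ {29}
|BC| ∈ {14}
|AC| ∈ {√(406·√(2) + 1037)}

|AC| = √(406·√(2) + 1037)  (≈ 40.1394)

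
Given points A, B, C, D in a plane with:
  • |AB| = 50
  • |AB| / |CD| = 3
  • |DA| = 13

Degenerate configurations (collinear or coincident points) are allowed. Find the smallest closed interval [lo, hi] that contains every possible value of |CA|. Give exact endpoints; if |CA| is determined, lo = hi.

|AB| ∈ {50}
|AD| ∈ {13}
|CD| ∈ {50/3}
|BD| ∈ [37, 63]
|AC| ∈ [11/3, 89/3]
|BC| ∈ [61/3, 239/3]

|CA| ∈ [11/3, 89/3]  (≈ [3.6667, 29.6667])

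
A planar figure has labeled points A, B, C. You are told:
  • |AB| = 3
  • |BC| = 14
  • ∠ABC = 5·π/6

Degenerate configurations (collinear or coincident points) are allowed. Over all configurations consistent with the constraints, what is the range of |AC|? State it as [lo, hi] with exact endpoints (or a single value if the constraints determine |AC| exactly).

|AB| ∈ {3}
|BC| ∈ {14}
|AC| ∈ {√(42·√(3) + 205)}

|AC| = √(42·√(3) + 205)  (≈ 16.6657)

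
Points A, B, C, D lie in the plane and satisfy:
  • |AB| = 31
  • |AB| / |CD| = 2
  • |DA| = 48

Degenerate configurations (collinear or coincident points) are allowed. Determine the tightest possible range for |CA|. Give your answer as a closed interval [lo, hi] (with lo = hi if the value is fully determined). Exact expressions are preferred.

|CA| ∈ [65/2, 127/2]  (≈ [32.5000, 63.5000])

|AB| ∈ {31}
|AD| ∈ {48}
|CD| ∈ {31/2}
|BD| ∈ [17, 79]
|AC| ∈ [65/2, 127/2]
|BC| ∈ [3/2, 189/2]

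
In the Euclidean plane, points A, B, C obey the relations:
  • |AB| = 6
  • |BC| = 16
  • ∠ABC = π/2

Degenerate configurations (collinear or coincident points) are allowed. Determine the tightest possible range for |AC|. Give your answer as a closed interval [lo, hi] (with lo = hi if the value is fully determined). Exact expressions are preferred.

|AC| = 2·√(73)  (≈ 17.0880)

|AB| ∈ {6}
|BC| ∈ {16}
|AC| ∈ {2·√(73)}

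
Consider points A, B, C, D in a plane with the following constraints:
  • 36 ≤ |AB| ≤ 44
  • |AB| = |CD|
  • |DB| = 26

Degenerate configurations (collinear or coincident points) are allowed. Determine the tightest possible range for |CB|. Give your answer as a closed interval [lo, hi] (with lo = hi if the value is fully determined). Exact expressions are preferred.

|AB| ∈ [36, 44]
|BD| ∈ {26}
|CD| ∈ [36, 44]
|AD| ∈ [10, 70]
|BC| ∈ [10, 70]
|AC| ∈ [0, 114]

|CB| ∈ [10, 70]  (≈ [10.0000, 70.0000])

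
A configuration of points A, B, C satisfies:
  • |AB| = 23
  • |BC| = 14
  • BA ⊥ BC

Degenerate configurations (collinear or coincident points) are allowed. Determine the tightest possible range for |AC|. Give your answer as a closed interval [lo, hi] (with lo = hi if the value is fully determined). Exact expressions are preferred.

|AC| = 5·√(29)  (≈ 26.9258)

|AB| ∈ {23}
|BC| ∈ {14}
|AC| ∈ {5·√(29)}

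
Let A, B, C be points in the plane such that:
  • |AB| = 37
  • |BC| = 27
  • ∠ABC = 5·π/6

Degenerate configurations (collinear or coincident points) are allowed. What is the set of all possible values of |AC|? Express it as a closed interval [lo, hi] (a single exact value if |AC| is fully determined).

|AC| = √(999·√(3) + 2098)  (≈ 61.8734)

|AB| ∈ {37}
|BC| ∈ {27}
|AC| ∈ {√(999·√(3) + 2098)}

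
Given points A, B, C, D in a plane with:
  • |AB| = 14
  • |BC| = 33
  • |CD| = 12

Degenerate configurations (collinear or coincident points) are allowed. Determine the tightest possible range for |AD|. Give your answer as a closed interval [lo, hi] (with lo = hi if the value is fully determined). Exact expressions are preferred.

|AD| ∈ [7, 59]  (≈ [7.0000, 59.0000])

|AB| ∈ {14}
|BC| ∈ {33}
|CD| ∈ {12}
|AC| ∈ [19, 47]
|BD| ∈ [21, 45]
|AD| ∈ [7, 59]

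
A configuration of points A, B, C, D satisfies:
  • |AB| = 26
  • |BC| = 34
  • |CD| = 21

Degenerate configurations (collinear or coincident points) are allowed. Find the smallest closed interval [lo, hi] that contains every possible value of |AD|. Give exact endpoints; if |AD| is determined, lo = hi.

|AB| ∈ {26}
|BC| ∈ {34}
|CD| ∈ {21}
|AC| ∈ [8, 60]
|BD| ∈ [13, 55]
|AD| ∈ [0, 81]

|AD| ∈ [0, 81]  (≈ [0.0000, 81.0000])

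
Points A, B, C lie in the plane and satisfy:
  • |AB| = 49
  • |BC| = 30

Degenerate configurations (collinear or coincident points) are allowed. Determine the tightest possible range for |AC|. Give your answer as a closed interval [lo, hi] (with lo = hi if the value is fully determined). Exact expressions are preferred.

|AC| ∈ [19, 79]  (≈ [19.0000, 79.0000])

|AB| ∈ {49}
|BC| ∈ {30}
|AC| ∈ [19, 79]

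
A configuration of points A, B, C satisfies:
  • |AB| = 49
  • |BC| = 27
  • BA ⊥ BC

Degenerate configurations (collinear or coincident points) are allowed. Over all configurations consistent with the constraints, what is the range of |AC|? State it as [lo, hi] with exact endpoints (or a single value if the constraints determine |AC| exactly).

|AC| = √(3130)  (≈ 55.9464)

|AB| ∈ {49}
|BC| ∈ {27}
|AC| ∈ {√(3130)}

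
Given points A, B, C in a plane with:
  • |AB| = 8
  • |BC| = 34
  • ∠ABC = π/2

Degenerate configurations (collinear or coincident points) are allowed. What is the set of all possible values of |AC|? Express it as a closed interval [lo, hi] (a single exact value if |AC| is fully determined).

|AB| ∈ {8}
|BC| ∈ {34}
|AC| ∈ {2·√(305)}

|AC| = 2·√(305)  (≈ 34.9285)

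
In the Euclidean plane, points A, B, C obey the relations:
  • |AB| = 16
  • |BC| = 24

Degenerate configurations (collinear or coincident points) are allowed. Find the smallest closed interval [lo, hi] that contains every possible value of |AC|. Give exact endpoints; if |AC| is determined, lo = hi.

|AC| ∈ [8, 40]  (≈ [8.0000, 40.0000])

|AB| ∈ {16}
|BC| ∈ {24}
|AC| ∈ [8, 40]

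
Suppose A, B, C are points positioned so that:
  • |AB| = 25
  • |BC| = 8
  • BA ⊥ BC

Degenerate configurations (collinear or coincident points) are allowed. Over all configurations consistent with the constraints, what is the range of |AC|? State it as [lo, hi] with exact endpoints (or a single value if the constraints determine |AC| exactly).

|AC| = √(689)  (≈ 26.2488)

|AB| ∈ {25}
|BC| ∈ {8}
|AC| ∈ {√(689)}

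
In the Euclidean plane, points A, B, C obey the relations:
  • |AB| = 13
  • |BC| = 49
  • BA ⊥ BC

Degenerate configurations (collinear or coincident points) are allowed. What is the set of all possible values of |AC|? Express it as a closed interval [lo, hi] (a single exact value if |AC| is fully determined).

|AB| ∈ {13}
|BC| ∈ {49}
|AC| ∈ {√(2570)}

|AC| = √(2570)  (≈ 50.6952)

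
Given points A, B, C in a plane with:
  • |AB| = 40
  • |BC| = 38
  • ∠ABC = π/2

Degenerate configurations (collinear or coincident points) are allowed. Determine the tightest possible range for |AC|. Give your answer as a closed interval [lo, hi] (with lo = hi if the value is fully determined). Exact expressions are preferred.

|AC| = 2·√(761)  (≈ 55.1725)

|AB| ∈ {40}
|BC| ∈ {38}
|AC| ∈ {2·√(761)}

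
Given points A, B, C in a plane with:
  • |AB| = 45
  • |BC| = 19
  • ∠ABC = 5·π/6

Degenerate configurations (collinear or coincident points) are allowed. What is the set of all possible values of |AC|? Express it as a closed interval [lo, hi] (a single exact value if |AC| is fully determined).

|AC| = √(855·√(3) + 2386)  (≈ 62.1844)

|AB| ∈ {45}
|BC| ∈ {19}
|AC| ∈ {√(855·√(3) + 2386)}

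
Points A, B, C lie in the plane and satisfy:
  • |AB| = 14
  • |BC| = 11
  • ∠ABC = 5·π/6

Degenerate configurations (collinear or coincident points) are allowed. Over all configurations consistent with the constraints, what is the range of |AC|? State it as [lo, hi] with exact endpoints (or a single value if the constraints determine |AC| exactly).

|AC| = √(154·√(3) + 317)  (≈ 24.1606)

|AB| ∈ {14}
|BC| ∈ {11}
|AC| ∈ {√(154·√(3) + 317)}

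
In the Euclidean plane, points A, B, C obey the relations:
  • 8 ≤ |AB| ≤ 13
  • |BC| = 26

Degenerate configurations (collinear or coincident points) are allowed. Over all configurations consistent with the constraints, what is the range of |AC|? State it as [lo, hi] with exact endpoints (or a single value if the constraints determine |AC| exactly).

|AC| ∈ [13, 39]  (≈ [13.0000, 39.0000])

|AB| ∈ [8, 13]
|BC| ∈ {26}
|AC| ∈ [13, 39]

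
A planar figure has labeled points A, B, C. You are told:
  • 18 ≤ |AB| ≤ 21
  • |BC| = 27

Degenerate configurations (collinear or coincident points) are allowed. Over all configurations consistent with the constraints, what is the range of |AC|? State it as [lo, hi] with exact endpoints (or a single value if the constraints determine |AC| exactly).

|AC| ∈ [6, 48]  (≈ [6.0000, 48.0000])

|AB| ∈ [18, 21]
|BC| ∈ {27}
|AC| ∈ [6, 48]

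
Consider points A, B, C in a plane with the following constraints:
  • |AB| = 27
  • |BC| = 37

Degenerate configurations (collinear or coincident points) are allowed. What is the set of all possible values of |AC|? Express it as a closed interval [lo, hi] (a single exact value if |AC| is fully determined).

|AC| ∈ [10, 64]  (≈ [10.0000, 64.0000])

|AB| ∈ {27}
|BC| ∈ {37}
|AC| ∈ [10, 64]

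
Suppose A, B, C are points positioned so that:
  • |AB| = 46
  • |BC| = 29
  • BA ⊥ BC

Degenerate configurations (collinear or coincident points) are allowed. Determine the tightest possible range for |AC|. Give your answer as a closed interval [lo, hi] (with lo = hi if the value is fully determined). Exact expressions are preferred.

|AB| ∈ {46}
|BC| ∈ {29}
|AC| ∈ {√(2957)}

|AC| = √(2957)  (≈ 54.3783)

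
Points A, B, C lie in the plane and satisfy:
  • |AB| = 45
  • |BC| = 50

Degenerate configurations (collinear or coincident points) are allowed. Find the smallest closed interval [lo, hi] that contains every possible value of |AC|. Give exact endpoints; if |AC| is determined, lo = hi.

|AB| ∈ {45}
|BC| ∈ {50}
|AC| ∈ [5, 95]

|AC| ∈ [5, 95]  (≈ [5.0000, 95.0000])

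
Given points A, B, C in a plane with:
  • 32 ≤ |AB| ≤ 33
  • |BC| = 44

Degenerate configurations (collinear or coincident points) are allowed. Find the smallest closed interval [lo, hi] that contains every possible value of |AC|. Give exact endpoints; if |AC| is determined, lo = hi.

|AC| ∈ [11, 77]  (≈ [11.0000, 77.0000])

|AB| ∈ [32, 33]
|BC| ∈ {44}
|AC| ∈ [11, 77]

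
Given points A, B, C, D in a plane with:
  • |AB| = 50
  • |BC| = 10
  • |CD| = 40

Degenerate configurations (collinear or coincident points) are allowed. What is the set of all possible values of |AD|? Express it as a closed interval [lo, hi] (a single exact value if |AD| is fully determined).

|AD| ∈ [0, 100]  (≈ [0.0000, 100.0000])

|AB| ∈ {50}
|BC| ∈ {10}
|CD| ∈ {40}
|AC| ∈ [40, 60]
|BD| ∈ [30, 50]
|AD| ∈ [0, 100]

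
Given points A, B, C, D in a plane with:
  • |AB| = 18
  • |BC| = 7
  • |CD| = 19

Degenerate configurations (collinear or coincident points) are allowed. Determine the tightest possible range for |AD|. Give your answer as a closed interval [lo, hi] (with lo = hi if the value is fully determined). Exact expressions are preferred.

|AB| ∈ {18}
|BC| ∈ {7}
|CD| ∈ {19}
|AC| ∈ [11, 25]
|BD| ∈ [12, 26]
|AD| ∈ [0, 44]

|AD| ∈ [0, 44]  (≈ [0.0000, 44.0000])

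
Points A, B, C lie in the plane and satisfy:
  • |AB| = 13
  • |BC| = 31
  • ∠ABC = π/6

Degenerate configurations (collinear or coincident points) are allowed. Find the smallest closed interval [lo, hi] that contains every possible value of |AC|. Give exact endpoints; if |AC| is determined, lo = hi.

|AC| = √(1130 - 403·√(3))  (≈ 20.7842)

|AB| ∈ {13}
|BC| ∈ {31}
|AC| ∈ {√(1130 - 403·√(3))}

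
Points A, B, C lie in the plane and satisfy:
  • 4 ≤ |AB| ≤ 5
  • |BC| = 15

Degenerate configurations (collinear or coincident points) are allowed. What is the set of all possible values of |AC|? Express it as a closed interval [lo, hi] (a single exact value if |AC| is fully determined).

|AB| ∈ [4, 5]
|BC| ∈ {15}
|AC| ∈ [10, 20]

|AC| ∈ [10, 20]  (≈ [10.0000, 20.0000])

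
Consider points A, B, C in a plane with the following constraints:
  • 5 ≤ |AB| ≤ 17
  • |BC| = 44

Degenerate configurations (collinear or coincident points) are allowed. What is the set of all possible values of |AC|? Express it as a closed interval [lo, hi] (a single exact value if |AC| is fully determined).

|AB| ∈ [5, 17]
|BC| ∈ {44}
|AC| ∈ [27, 61]

|AC| ∈ [27, 61]  (≈ [27.0000, 61.0000])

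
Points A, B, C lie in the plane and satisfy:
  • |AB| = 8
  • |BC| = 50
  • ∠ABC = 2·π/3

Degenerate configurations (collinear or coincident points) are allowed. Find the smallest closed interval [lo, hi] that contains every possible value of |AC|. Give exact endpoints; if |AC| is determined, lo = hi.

|AB| ∈ {8}
|BC| ∈ {50}
|AC| ∈ {2·√(741)}

|AC| = 2·√(741)  (≈ 54.4426)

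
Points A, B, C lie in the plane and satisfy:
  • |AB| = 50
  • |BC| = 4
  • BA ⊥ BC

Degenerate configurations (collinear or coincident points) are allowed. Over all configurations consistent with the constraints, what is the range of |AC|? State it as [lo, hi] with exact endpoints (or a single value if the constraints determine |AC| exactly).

|AB| ∈ {50}
|BC| ∈ {4}
|AC| ∈ {2·√(629)}

|AC| = 2·√(629)  (≈ 50.1597)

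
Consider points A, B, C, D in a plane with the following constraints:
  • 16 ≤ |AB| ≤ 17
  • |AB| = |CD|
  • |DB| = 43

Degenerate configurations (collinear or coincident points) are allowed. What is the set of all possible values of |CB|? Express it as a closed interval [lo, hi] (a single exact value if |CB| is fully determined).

|CB| ∈ [26, 60]  (≈ [26.0000, 60.0000])

|AB| ∈ [16, 17]
|BD| ∈ {43}
|CD| ∈ [16, 17]
|AD| ∈ [26, 60]
|BC| ∈ [26, 60]
|AC| ∈ [9, 77]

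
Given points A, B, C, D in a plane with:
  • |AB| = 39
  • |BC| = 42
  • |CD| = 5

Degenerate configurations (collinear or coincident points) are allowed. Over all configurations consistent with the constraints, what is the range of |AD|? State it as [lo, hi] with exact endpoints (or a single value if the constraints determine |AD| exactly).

|AB| ∈ {39}
|BC| ∈ {42}
|CD| ∈ {5}
|AC| ∈ [3, 81]
|BD| ∈ [37, 47]
|AD| ∈ [0, 86]

|AD| ∈ [0, 86]  (≈ [0.0000, 86.0000])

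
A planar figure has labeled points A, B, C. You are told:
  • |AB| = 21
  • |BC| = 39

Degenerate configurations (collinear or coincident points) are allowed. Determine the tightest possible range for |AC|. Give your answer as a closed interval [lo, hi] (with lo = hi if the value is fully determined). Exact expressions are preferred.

|AB| ∈ {21}
|BC| ∈ {39}
|AC| ∈ [18, 60]

|AC| ∈ [18, 60]  (≈ [18.0000, 60.0000])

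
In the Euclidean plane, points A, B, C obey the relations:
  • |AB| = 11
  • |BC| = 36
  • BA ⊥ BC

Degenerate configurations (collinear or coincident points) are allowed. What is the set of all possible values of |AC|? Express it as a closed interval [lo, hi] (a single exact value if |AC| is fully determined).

|AC| = √(1417)  (≈ 37.6431)

|AB| ∈ {11}
|BC| ∈ {36}
|AC| ∈ {√(1417)}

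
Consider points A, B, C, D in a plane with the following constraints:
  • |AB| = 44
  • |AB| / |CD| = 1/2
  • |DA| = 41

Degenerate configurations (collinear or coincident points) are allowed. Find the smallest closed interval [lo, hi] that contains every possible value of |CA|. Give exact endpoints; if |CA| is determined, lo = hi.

|CA| ∈ [47, 129]  (≈ [47.0000, 129.0000])

|AB| ∈ {44}
|AD| ∈ {41}
|CD| ∈ {88}
|BD| ∈ [3, 85]
|AC| ∈ [47, 129]
|BC| ∈ [3, 173]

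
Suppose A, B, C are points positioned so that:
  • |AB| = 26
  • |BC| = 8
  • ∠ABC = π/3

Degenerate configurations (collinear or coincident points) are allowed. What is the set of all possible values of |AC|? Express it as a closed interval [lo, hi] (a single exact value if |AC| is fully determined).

|AC| = 2·√(133)  (≈ 23.0651)

|AB| ∈ {26}
|BC| ∈ {8}
|AC| ∈ {2·√(133)}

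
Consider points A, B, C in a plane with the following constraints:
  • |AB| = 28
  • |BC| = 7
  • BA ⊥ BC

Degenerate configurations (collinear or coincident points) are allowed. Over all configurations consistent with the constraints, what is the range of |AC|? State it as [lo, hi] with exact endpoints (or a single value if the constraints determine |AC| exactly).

|AB| ∈ {28}
|BC| ∈ {7}
|AC| ∈ {7·√(17)}

|AC| = 7·√(17)  (≈ 28.8617)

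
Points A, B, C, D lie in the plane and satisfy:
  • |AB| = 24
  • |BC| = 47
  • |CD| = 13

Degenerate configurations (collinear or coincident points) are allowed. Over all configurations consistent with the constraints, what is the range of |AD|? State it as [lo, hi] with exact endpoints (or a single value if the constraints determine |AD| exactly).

|AD| ∈ [10, 84]  (≈ [10.0000, 84.0000])

|AB| ∈ {24}
|BC| ∈ {47}
|CD| ∈ {13}
|AC| ∈ [23, 71]
|BD| ∈ [34, 60]
|AD| ∈ [10, 84]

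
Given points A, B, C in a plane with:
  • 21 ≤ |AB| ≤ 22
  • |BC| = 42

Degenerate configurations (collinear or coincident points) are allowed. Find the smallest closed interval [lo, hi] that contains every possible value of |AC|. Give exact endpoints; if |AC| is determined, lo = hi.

|AB| ∈ [21, 22]
|BC| ∈ {42}
|AC| ∈ [20, 64]

|AC| ∈ [20, 64]  (≈ [20.0000, 64.0000])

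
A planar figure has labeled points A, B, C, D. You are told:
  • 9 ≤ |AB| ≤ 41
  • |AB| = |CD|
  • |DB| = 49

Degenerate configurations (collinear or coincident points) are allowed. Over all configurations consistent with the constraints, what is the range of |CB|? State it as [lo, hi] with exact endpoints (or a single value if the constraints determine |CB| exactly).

|CB| ∈ [8, 90]  (≈ [8.0000, 90.0000])

|AB| ∈ [9, 41]
|BD| ∈ {49}
|CD| ∈ [9, 41]
|AD| ∈ [8, 90]
|BC| ∈ [8, 90]
|AC| ∈ [0, 131]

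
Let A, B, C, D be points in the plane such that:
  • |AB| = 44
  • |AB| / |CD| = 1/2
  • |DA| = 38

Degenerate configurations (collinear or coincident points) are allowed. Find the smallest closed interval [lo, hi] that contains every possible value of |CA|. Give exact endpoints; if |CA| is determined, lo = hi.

|AB| ∈ {44}
|AD| ∈ {38}
|CD| ∈ {88}
|BD| ∈ [6, 82]
|AC| ∈ [50, 126]
|BC| ∈ [6, 170]

|CA| ∈ [50, 126]  (≈ [50.0000, 126.0000])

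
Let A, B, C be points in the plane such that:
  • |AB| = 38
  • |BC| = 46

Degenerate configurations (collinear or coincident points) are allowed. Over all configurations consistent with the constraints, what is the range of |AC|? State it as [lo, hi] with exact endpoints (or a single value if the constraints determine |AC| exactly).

|AB| ∈ {38}
|BC| ∈ {46}
|AC| ∈ [8, 84]

|AC| ∈ [8, 84]  (≈ [8.0000, 84.0000])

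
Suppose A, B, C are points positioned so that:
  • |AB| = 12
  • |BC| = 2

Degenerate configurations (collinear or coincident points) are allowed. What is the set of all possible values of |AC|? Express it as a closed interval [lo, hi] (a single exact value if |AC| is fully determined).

|AC| ∈ [10, 14]  (≈ [10.0000, 14.0000])

|AB| ∈ {12}
|BC| ∈ {2}
|AC| ∈ [10, 14]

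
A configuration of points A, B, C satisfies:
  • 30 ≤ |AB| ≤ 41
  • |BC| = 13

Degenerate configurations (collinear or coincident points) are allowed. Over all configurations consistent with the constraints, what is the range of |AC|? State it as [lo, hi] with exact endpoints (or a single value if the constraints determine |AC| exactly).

|AB| ∈ [30, 41]
|BC| ∈ {13}
|AC| ∈ [17, 54]

|AC| ∈ [17, 54]  (≈ [17.0000, 54.0000])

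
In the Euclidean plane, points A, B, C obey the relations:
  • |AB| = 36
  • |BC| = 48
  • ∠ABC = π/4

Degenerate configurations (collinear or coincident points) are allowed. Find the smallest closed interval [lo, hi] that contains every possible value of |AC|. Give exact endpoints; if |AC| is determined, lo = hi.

|AC| = 12·√(25 - 12·√(2))  (≈ 34.0035)

|AB| ∈ {36}
|BC| ∈ {48}
|AC| ∈ {12·√(25 - 12·√(2))}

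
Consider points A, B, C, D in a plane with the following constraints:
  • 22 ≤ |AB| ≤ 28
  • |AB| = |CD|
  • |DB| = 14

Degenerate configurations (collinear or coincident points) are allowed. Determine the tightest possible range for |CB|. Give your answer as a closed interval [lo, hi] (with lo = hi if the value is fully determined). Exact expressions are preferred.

|AB| ∈ [22, 28]
|BD| ∈ {14}
|CD| ∈ [22, 28]
|AD| ∈ [8, 42]
|BC| ∈ [8, 42]
|AC| ∈ [0, 70]

|CB| ∈ [8, 42]  (≈ [8.0000, 42.0000])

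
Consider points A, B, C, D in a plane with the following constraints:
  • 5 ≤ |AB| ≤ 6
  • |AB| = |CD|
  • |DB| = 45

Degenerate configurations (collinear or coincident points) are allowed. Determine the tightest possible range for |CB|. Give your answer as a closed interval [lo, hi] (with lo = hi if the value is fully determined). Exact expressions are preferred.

|AB| ∈ [5, 6]
|BD| ∈ {45}
|CD| ∈ [5, 6]
|AD| ∈ [39, 51]
|BC| ∈ [39, 51]
|AC| ∈ [33, 57]

|CB| ∈ [39, 51]  (≈ [39.0000, 51.0000])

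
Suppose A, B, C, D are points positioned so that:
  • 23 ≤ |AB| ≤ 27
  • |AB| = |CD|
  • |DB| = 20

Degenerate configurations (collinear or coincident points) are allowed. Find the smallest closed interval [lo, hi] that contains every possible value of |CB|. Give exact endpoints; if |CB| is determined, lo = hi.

|CB| ∈ [3, 47]  (≈ [3.0000, 47.0000])

|AB| ∈ [23, 27]
|BD| ∈ {20}
|CD| ∈ [23, 27]
|AD| ∈ [3, 47]
|BC| ∈ [3, 47]
|AC| ∈ [0, 74]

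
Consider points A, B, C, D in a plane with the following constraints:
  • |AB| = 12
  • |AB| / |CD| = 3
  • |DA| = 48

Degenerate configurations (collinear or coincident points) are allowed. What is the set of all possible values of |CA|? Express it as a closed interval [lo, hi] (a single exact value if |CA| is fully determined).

|CA| ∈ [44, 52]  (≈ [44.0000, 52.0000])

|AB| ∈ {12}
|AD| ∈ {48}
|CD| ∈ {4}
|BD| ∈ [36, 60]
|AC| ∈ [44, 52]
|BC| ∈ [32, 64]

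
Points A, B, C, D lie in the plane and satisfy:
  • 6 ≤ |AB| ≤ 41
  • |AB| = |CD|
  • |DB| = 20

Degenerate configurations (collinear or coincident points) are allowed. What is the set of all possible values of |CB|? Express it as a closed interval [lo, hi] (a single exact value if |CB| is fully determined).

|AB| ∈ [6, 41]
|BD| ∈ {20}
|CD| ∈ [6, 41]
|AD| ∈ [0, 61]
|BC| ∈ [0, 61]
|AC| ∈ [0, 102]

|CB| ∈ [0, 61]  (≈ [0.0000, 61.0000])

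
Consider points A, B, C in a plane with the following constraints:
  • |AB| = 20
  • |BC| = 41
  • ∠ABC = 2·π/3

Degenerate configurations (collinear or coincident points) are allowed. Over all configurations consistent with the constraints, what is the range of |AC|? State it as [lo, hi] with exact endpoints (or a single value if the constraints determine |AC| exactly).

|AC| = √(2901)  (≈ 53.8609)

|AB| ∈ {20}
|BC| ∈ {41}
|AC| ∈ {√(2901)}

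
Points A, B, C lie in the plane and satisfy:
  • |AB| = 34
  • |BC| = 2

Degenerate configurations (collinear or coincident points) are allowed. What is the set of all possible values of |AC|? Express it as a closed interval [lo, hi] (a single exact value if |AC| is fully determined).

|AC| ∈ [32, 36]  (≈ [32.0000, 36.0000])

|AB| ∈ {34}
|BC| ∈ {2}
|AC| ∈ [32, 36]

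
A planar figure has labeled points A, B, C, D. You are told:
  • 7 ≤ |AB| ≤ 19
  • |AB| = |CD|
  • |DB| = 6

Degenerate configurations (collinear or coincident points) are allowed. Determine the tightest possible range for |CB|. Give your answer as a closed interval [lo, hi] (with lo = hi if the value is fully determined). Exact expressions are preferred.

|CB| ∈ [1, 25]  (≈ [1.0000, 25.0000])

|AB| ∈ [7, 19]
|BD| ∈ {6}
|CD| ∈ [7, 19]
|AD| ∈ [1, 25]
|BC| ∈ [1, 25]
|AC| ∈ [0, 44]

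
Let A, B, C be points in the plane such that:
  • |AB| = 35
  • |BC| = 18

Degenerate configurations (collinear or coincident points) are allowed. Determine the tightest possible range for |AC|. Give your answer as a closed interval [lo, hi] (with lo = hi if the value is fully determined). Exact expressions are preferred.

|AC| ∈ [17, 53]  (≈ [17.0000, 53.0000])

|AB| ∈ {35}
|BC| ∈ {18}
|AC| ∈ [17, 53]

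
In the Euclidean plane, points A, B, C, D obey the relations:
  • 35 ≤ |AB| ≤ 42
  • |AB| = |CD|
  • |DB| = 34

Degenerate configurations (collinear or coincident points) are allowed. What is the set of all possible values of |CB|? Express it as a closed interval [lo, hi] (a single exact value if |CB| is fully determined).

|CB| ∈ [1, 76]  (≈ [1.0000, 76.0000])

|AB| ∈ [35, 42]
|BD| ∈ {34}
|CD| ∈ [35, 42]
|AD| ∈ [1, 76]
|BC| ∈ [1, 76]
|AC| ∈ [0, 118]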